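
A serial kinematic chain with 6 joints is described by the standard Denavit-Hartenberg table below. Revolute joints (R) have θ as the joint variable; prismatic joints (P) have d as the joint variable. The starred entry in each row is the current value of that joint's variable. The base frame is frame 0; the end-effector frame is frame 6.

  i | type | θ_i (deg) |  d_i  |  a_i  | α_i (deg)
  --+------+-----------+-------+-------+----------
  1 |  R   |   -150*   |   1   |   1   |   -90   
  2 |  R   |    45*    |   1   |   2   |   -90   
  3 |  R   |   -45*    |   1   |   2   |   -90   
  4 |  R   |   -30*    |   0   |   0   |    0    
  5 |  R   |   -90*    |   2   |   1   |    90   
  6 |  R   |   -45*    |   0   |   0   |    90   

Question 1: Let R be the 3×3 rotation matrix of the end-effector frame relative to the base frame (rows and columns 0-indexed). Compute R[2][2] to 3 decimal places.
End-effector z-axis (col 2 of R) = (0.1531,-0.7776,0.6098)
R[2][2] = 0.6098

0.610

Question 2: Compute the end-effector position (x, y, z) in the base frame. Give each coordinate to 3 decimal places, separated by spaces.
-2.140 -1.982 -3.484

after link 1: o_1 = (-0.8660, -0.5000, 1.0000)
after link 2: o_2 = (-1.5908, -2.0731, -0.4142)
after link 3: o_3 = (-1.1373, -3.4443, -2.1213)
after link 4: o_4 = (-1.1373, -3.4443, -2.1213)
after link 5: o_5 = (-2.1404, -1.9822, -3.4837)
after link 6: o_6 = (-2.1404, -1.9822, -3.4837)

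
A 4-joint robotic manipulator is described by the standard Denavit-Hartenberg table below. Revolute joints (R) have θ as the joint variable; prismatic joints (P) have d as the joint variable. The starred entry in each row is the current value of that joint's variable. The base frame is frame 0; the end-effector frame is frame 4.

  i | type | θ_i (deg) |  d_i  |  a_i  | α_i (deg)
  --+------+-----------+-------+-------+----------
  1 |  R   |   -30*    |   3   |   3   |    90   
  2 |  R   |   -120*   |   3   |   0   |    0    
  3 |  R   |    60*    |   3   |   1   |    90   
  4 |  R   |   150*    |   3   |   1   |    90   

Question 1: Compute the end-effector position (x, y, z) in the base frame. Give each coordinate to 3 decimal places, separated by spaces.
-2.844 -5.864 1.384

after link 1: o_1 = (2.5981, -1.5000, 3.0000)
after link 2: o_2 = (1.0981, -4.0981, 3.0000)
after link 3: o_3 = (0.0311, -6.9462, 2.1340)
after link 4: o_4 = (-2.8439, -5.8636, 1.3840)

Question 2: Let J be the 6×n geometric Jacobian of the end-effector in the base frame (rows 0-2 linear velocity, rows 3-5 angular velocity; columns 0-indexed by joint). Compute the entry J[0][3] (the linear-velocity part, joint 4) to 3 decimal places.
0.217

axis z_3 = (-0.7500,0.4330,-0.5000); lever o_n−o_3 = (-2.8750,1.0825,-0.7500)
cross product → J_v[:, 3] = (0.2165,0.8750,0.4330)
J_ω[:, 3] = z_3
entry J[0][3] = 0.2165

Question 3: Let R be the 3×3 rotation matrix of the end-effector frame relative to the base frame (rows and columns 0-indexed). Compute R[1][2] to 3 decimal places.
End-effector z-axis (col 2 of R) = (-0.2165,-0.8750,-0.4330)
R[1][2] = -0.8750

-0.875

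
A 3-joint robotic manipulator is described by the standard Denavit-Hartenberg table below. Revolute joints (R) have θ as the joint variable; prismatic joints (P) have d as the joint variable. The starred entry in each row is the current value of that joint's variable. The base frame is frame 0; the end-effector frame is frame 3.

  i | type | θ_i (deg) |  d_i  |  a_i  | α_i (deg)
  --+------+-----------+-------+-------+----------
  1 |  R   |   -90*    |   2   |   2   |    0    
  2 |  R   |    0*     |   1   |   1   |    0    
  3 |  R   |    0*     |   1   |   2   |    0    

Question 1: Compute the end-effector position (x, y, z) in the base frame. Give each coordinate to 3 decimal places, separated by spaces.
0.000 -5.000 4.000

after link 1: o_1 = (0.0000, -2.0000, 2.0000)
after link 2: o_2 = (0.0000, -3.0000, 3.0000)
after link 3: o_3 = (0.0000, -5.0000, 4.0000)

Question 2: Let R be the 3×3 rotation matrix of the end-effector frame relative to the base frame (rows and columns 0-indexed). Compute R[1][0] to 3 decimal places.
End-effector x-axis (col 0 of R) = (0.0000,-1.0000,0.0000)
R[1][0] = -1.0000

-1.000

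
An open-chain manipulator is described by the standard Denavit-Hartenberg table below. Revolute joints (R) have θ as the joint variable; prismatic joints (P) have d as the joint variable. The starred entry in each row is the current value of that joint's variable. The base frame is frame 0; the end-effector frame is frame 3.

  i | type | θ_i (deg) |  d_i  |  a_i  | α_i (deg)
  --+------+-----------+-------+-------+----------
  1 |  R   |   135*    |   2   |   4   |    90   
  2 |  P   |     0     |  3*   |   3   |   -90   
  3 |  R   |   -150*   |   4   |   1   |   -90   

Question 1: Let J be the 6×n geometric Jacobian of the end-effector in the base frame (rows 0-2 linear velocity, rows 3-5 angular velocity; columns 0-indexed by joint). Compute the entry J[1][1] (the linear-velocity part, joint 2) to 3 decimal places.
prismatic axis z_1 = (0.7071,0.7071,0.0000)
J_v[:, 1] = z_1; J_ω[:, 1] = (0,0,0)
entry J[1][1] = 0.7071

0.707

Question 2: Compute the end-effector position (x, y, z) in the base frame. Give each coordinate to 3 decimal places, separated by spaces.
after link 1: o_1 = (-2.8284, 2.8284, 2.0000)
after link 2: o_2 = (-2.8284, 7.0711, 2.0000)
after link 3: o_3 = (-1.8625, 6.8122, 6.0000)

-1.863 6.812 6.000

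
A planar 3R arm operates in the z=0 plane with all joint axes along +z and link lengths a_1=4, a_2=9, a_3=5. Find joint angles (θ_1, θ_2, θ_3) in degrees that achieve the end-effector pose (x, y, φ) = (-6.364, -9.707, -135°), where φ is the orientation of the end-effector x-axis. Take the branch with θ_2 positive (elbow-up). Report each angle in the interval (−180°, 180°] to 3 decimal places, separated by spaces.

wrist centre = target − a_3·(cos φ, sin φ) = (-2.8285, -6.1715)
cos θ_2 = (46.0872−4²−9²)/(2·4·9) = -0.7071; θ_2 = 135.0012° (elbow-up)
β = atan2(-6.1715,-2.8285) = -114.6226°; ψ = atan2(6.3638,-2.3641) = 110.3795°
θ_1 = β − ψ = -225.0022°
θ_3 = φ − θ_1 − θ_2 = -44.9991° (wrapped to (-180°,180°])

134.998 135.001 -44.999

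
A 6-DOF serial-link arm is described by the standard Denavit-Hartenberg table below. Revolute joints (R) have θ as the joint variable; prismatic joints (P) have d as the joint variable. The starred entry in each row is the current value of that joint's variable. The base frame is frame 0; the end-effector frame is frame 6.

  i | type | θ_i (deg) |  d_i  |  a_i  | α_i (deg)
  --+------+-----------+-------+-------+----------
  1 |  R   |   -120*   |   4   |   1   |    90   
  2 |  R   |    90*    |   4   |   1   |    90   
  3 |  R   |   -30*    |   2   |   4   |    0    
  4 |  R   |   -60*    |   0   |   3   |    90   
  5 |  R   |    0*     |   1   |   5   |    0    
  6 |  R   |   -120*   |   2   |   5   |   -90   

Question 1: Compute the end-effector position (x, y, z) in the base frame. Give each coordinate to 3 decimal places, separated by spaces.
after link 1: o_1 = (-0.5000, -0.8660, 4.0000)
after link 2: o_2 = (-3.9641, 1.1340, 5.0000)
after link 3: o_3 = (-3.2321, -1.5981, 8.4641)
after link 4: o_4 = (-0.6340, -3.0981, 8.4641)
after link 5: o_5 = (3.6962, -5.5981, 7.4641)
after link 6: o_6 = (3.6962, -0.5981, 5.4641)

3.696 -0.598 5.464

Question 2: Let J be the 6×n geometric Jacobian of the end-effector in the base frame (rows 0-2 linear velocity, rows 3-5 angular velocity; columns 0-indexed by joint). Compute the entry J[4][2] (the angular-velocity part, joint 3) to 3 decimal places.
-0.866

axis z_2 = (-0.5000,-0.8660,-0.0000); lever o_n−o_2 = (7.6603,-1.7321,0.4641)
cross product → J_v[:, 2] = (-0.4019,0.2321,7.5000)
J_ω[:, 2] = z_2
entry J[4][2] = -0.8660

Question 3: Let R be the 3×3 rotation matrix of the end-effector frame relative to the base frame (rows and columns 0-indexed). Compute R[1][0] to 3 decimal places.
1.000

End-effector x-axis (col 0 of R) = (0.0000,1.0000,-0.0000)
R[1][0] = 1.0000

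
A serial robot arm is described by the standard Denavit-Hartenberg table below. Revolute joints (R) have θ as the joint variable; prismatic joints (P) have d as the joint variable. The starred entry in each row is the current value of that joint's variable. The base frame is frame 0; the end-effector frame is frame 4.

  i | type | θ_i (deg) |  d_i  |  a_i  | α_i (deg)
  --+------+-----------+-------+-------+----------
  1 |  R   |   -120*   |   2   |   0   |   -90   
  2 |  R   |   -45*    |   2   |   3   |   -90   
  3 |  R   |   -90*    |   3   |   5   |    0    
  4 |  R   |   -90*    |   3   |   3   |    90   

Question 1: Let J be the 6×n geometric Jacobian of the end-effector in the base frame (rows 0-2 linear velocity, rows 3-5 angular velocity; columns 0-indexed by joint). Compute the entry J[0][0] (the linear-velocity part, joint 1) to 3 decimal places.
axis z_0 = ẑ; lever o_n−o_0 = (3.9409,-7.1742,-2.2426)
cross product → J_v[:, 0] = (7.1742,3.9409,-0.0000)
J_ω[:, 0] = z_0
entry J[0][0] = 7.1742

7.174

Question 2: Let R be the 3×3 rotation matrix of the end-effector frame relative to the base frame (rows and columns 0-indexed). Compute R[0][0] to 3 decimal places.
End-effector x-axis (col 0 of R) = (0.3536,0.6124,-0.7071)
R[0][0] = 0.3536

0.354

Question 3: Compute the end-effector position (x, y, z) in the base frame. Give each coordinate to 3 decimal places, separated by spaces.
after link 1: o_1 = (0.0000, 0.0000, 2.0000)
after link 2: o_2 = (0.6714, -2.8371, 4.1213)
after link 3: o_3 = (3.9409, -7.1742, 2.0000)
after link 4: o_4 = (3.9409, -7.1742, -2.2426)

3.941 -7.174 -2.243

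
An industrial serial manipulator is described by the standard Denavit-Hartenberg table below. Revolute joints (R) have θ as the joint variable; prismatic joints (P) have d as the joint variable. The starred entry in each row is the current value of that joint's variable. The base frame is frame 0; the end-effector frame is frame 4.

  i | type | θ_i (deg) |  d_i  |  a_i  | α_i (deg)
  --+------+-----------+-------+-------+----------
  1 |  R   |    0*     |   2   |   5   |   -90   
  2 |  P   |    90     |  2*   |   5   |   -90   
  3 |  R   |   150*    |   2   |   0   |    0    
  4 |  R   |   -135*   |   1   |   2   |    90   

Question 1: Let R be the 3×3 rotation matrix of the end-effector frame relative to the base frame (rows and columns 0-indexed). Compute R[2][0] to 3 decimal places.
End-effector x-axis (col 0 of R) = (0.0000,-0.2588,-0.9659)
R[2][0] = -0.9659

-0.966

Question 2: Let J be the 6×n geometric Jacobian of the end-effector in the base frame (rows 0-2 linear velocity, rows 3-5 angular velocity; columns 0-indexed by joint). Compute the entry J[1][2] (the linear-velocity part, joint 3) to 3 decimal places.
axis z_2 = (-1.0000,0.0000,-0.0000); lever o_n−o_2 = (-3.0000,-0.5176,-1.9319)
cross product → J_v[:, 2] = (-0.0000,-1.9319,0.5176)
J_ω[:, 2] = z_2
entry J[1][2] = -1.9319

-1.932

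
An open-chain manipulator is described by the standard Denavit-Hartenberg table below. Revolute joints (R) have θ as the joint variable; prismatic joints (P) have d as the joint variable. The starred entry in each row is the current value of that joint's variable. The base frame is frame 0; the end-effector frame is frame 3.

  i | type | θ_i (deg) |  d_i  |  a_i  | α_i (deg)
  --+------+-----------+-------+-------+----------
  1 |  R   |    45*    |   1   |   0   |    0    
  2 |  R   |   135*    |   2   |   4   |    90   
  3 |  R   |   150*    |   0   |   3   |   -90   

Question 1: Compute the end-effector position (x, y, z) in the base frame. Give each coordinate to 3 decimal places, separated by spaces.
-1.402 0.000 4.500

after link 1: o_1 = (0.0000, 0.0000, 1.0000)
after link 2: o_2 = (-4.0000, 0.0000, 3.0000)
after link 3: o_3 = (-1.4019, 0.0000, 4.5000)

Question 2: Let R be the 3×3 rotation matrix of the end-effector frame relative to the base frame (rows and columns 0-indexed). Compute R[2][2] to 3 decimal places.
-0.866

End-effector z-axis (col 2 of R) = (0.5000,0.0000,-0.8660)
R[2][2] = -0.8660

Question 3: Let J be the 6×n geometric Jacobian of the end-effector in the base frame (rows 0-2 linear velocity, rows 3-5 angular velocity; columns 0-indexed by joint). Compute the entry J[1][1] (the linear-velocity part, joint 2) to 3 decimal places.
axis z_1 = (0.0000,0.0000,1.0000); lever o_n−o_1 = (-1.4019,0.0000,3.5000)
cross product → J_v[:, 1] = (-0.0000,-1.4019,0.0000)
J_ω[:, 1] = z_1
entry J[1][1] = -1.4019

-1.402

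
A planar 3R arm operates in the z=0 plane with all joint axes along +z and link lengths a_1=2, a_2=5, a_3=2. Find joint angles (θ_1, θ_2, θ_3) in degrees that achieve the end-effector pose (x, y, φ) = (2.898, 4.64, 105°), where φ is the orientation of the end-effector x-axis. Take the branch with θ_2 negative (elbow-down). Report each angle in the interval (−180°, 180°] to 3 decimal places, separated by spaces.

wrist centre = target − a_3·(cos φ, sin φ) = (3.4156, 2.7081)
cos θ_2 = (19.0007−2²−5²)/(2·2·5) = -0.5000; θ_2 = -119.9978° (elbow-down)
β = atan2(2.7081,3.4156) = 38.4098°; ψ = atan2(-4.3302,-0.4998) = -96.5845°
θ_1 = β − ψ = 134.9943°
θ_3 = φ − θ_1 − θ_2 = 90.0036° (wrapped to (-180°,180°])

134.994 -119.998 90.004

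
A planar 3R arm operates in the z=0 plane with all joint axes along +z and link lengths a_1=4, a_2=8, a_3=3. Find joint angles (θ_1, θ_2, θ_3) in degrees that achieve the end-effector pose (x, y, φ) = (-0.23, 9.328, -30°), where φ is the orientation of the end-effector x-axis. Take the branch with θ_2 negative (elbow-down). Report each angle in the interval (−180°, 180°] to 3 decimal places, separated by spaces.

135.009 -45.014 -119.994

wrist centre = target − a_3·(cos φ, sin φ) = (-2.8281, 10.8280)
cos θ_2 = (125.2436−4²−8²)/(2·4·8) = 0.7069; θ_2 = -45.0142° (elbow-down)
β = atan2(10.8280,-2.8281) = 104.6376°; ψ = atan2(-5.6583,9.6554) = -30.3710°
θ_1 = β − ψ = 135.0087°
θ_3 = φ − θ_1 − θ_2 = -119.9944° (wrapped to (-180°,180°])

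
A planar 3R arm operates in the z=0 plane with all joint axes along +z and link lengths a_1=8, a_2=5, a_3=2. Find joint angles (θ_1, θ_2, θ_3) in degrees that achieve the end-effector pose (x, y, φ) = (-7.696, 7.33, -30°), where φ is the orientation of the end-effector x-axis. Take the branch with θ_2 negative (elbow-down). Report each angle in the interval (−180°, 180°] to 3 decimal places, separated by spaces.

wrist centre = target − a_3·(cos φ, sin φ) = (-9.4281, 8.3300)
cos θ_2 = (158.2770−8²−5²)/(2·8·5) = 0.8660; θ_2 = -30.0071° (elbow-down)
β = atan2(8.3300,-9.4281) = 138.5383°; ψ = atan2(-2.5005,12.3298) = -11.4643°
θ_1 = β − ψ = 150.0027°
θ_3 = φ − θ_1 − θ_2 = -149.9955° (wrapped to (-180°,180°])

150.003 -30.007 -149.996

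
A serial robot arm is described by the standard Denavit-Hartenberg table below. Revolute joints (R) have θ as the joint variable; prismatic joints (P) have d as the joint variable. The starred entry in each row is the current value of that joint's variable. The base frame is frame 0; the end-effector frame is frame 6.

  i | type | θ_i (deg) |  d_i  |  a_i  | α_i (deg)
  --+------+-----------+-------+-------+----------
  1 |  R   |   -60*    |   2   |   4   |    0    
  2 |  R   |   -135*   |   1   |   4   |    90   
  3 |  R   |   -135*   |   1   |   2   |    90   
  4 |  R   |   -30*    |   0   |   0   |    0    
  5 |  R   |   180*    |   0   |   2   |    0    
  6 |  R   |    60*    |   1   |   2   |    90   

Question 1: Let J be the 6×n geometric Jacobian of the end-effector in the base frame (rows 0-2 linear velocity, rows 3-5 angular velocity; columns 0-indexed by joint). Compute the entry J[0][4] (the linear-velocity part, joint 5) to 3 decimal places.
axis z_4 = (0.6830,-0.1830,0.7071); lever o_n−o_4 = (-1.6830,0.4510,3.1566)
cross product → J_v[:, 4] = (-0.8966,-3.3461,0.0000)
J_ω[:, 4] = z_4
entry J[0][4] = -0.8966

-0.897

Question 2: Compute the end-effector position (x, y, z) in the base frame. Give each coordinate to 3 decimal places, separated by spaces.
-1.922 -1.378 4.742

after link 1: o_1 = (2.0000, -3.4641, 2.0000)
after link 2: o_2 = (-1.8637, -2.4288, 3.0000)
after link 3: o_3 = (-0.2389, -1.8289, 1.5858)
after link 4: o_4 = (-0.2389, -1.8289, 1.5858)
after link 5: o_5 = (-1.1631, -0.5460, 2.8105)
after link 6: o_6 = (-1.9219, -1.3780, 4.7424)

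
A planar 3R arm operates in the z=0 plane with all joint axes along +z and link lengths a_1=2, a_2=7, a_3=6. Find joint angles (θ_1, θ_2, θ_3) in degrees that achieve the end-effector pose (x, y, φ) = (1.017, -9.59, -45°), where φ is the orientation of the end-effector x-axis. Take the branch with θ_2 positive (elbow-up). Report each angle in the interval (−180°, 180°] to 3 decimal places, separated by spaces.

135.000 120.002 59.997

wrist centre = target − a_3·(cos φ, sin φ) = (-3.2256, -5.3474)
cos θ_2 = (38.9990−2²−7²)/(2·2·7) = -0.5000; θ_2 = 120.0023° (elbow-up)
β = atan2(-5.3474,-3.2256) = -121.0993°; ψ = atan2(6.0620,-1.5002) = 103.9004°
θ_1 = β − ψ = -224.9997°
θ_3 = φ − θ_1 − θ_2 = 59.9973° (wrapped to (-180°,180°])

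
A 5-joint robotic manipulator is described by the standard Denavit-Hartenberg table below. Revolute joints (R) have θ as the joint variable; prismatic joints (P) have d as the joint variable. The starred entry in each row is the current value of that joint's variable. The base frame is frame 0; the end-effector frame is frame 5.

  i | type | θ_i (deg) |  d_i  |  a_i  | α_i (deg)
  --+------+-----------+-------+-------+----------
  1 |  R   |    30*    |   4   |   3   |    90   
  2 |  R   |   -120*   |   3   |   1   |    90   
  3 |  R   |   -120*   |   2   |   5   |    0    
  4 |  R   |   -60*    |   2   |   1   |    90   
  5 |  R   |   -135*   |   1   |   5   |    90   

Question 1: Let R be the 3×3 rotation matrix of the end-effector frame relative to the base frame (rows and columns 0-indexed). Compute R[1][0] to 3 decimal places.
End-effector x-axis (col 0 of R) = (0.2241,0.1294,-0.9659)
R[1][0] = 0.1294

0.129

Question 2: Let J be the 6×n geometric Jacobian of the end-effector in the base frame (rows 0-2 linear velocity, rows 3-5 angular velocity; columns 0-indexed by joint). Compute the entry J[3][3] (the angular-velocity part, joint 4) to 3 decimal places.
axis z_3 = (-0.7500,-0.4330,0.5000); lever o_n−o_3 = (0.5537,-0.8350,-2.9636)
cross product → J_v[:, 3] = (1.7008,-1.9458,0.8660)
J_ω[:, 3] = z_3
entry J[3][3] = -0.7500

-0.750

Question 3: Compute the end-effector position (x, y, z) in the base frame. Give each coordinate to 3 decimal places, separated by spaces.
1.636 1.326 3.335

after link 1: o_1 = (2.5981, 1.5000, 4.0000)
after link 2: o_2 = (3.6651, -1.3481, 3.1340)
after link 3: o_3 = (1.0825, 2.1609, 6.2990)
after link 4: o_4 = (0.0155, 1.5449, 8.1651)
after link 5: o_5 = (1.6363, 1.3259, 3.3354)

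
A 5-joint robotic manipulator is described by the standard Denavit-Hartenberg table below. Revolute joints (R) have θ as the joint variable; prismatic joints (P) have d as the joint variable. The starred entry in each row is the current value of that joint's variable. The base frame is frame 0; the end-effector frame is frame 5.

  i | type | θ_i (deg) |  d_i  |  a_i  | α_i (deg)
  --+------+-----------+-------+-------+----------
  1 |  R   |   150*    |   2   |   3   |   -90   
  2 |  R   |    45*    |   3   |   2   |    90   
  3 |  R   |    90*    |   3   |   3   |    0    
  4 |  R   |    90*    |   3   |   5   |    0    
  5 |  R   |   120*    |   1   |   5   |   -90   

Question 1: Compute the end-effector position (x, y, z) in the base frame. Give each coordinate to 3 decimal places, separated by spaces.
after link 1: o_1 = (-2.5981, 1.5000, 2.0000)
after link 2: o_2 = (-5.3228, -0.3910, 0.5858)
after link 3: o_3 = (-8.6599, -1.9284, 2.7071)
after link 4: o_4 = (-7.4352, -2.6355, 8.3640)
after link 5: o_5 = (-7.4134, 2.3519, 7.3033)

-7.413 2.352 7.303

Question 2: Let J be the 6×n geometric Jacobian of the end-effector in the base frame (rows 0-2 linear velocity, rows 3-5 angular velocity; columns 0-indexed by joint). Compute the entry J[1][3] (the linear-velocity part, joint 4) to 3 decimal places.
3.696

axis z_3 = (-0.6124,0.3536,0.7071); lever o_n−o_3 = (1.2465,4.2803,4.5962)
cross product → J_v[:, 3] = (-1.4017,3.6960,-3.0619)
J_ω[:, 3] = z_3
entry J[1][3] = 3.6960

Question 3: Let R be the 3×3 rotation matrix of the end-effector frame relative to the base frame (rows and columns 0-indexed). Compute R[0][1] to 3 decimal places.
End-effector y-axis (col 1 of R) = (0.6124,-0.3536,-0.7071)
R[0][1] = 0.6124

0.612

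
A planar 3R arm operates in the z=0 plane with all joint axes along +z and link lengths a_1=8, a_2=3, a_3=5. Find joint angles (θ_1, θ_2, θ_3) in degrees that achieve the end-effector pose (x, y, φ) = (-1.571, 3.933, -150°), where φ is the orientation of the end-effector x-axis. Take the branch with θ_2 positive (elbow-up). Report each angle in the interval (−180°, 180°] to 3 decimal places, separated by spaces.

wrist centre = target − a_3·(cos φ, sin φ) = (2.7591, 6.4330)
cos θ_2 = (48.9963−8²−3²)/(2·8·3) = -0.5001; θ_2 = 120.0051° (elbow-up)
β = atan2(6.4330,2.7591) = 66.7854°; ψ = atan2(2.5979,6.4998) = 21.7865°
θ_1 = β − ψ = 44.9989°
θ_3 = φ − θ_1 − θ_2 = 44.9959° (wrapped to (-180°,180°])

44.999 120.005 44.996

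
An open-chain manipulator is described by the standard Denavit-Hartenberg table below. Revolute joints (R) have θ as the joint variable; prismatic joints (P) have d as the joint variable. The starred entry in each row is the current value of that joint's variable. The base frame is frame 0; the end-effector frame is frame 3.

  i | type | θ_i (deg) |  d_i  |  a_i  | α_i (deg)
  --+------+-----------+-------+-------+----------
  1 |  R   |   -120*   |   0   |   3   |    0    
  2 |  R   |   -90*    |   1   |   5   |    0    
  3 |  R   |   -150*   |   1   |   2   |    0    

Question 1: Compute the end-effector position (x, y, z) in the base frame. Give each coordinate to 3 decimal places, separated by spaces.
after link 1: o_1 = (-1.5000, -2.5981, 0.0000)
after link 2: o_2 = (-5.8301, -0.0981, 1.0000)
after link 3: o_3 = (-3.8301, -0.0981, 2.0000)

-3.830 -0.098 2.000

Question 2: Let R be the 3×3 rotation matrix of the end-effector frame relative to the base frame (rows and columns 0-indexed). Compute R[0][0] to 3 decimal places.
1.000

End-effector x-axis (col 0 of R) = (1.0000,0.0000,0.0000)
R[0][0] = 1.0000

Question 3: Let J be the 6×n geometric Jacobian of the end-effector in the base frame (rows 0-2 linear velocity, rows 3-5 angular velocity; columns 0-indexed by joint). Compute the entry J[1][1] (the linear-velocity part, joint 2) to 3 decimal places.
-2.330

axis z_1 = (0.0000,0.0000,1.0000); lever o_n−o_1 = (-2.3301,2.5000,2.0000)
cross product → J_v[:, 1] = (-2.5000,-2.3301,0.0000)
J_ω[:, 1] = z_1
entry J[1][1] = -2.3301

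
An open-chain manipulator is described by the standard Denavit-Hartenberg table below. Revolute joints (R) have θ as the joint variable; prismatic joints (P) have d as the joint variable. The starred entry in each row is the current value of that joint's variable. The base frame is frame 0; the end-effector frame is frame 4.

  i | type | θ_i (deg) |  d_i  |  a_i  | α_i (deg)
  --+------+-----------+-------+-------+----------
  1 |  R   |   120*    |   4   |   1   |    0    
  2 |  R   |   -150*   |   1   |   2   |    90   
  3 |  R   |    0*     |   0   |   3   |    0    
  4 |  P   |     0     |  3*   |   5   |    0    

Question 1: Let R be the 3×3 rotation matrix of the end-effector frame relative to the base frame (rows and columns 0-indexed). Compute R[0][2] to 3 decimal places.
-0.500

End-effector z-axis (col 2 of R) = (-0.5000,-0.8660,0.0000)
R[0][2] = -0.5000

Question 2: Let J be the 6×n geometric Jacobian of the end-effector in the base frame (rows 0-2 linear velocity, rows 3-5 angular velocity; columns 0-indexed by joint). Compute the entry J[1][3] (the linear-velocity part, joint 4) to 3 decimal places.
prismatic axis z_3 = (-0.5000,-0.8660,0.0000)
J_v[:, 3] = z_3; J_ω[:, 3] = (0,0,0)
entry J[1][3] = -0.8660

-0.866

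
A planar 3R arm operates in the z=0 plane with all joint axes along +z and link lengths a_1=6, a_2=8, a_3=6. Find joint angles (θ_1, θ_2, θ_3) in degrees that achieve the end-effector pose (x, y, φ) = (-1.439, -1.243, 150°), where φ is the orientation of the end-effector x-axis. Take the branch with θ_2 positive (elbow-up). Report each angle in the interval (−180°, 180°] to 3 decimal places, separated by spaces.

-135.003 134.999 150.004

wrist centre = target − a_3·(cos φ, sin φ) = (3.7572, -4.2430)
cos θ_2 = (32.1192−6²−8²)/(2·6·8) = -0.7071; θ_2 = 134.9987° (elbow-up)
β = atan2(-4.2430,3.7572) = -48.4753°; ψ = atan2(5.6570,0.3433) = 86.5275°
θ_1 = β − ψ = -135.0028°
θ_3 = φ − θ_1 − θ_2 = 150.0041° (wrapped to (-180°,180°])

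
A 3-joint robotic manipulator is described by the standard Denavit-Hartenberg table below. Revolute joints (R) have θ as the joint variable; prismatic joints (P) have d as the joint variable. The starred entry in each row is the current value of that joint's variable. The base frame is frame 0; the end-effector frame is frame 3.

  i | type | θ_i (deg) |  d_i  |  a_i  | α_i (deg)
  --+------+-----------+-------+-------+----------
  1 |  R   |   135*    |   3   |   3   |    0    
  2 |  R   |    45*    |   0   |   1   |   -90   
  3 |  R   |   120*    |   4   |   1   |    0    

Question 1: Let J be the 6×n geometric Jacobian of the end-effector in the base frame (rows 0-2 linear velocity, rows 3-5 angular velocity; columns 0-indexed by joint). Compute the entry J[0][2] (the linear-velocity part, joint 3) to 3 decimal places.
axis z_2 = (-0.0000,-1.0000,0.0000); lever o_n−o_2 = (0.5000,-4.0000,-0.8660)
cross product → J_v[:, 2] = (0.8660,-0.0000,0.5000)
J_ω[:, 2] = z_2
entry J[0][2] = 0.8660

0.866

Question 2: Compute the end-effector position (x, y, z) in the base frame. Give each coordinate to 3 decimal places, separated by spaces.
after link 1: o_1 = (-2.1213, 2.1213, 3.0000)
after link 2: o_2 = (-3.1213, 2.1213, 3.0000)
after link 3: o_3 = (-2.6213, -1.8787, 2.1340)

-2.621 -1.879 2.134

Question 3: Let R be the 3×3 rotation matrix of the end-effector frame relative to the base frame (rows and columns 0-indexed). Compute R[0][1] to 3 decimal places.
End-effector y-axis (col 1 of R) = (0.8660,-0.0000,0.5000)
R[0][1] = 0.8660

0.866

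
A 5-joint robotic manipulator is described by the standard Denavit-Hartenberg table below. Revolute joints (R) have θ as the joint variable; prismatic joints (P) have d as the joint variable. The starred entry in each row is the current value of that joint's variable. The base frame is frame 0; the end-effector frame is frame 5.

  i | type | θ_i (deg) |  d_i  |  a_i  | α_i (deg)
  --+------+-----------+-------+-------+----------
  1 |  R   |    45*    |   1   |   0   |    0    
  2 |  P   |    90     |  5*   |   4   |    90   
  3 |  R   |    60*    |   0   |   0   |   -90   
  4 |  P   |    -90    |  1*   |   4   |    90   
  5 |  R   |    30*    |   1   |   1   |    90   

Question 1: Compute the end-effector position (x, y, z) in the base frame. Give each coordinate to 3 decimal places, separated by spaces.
after link 1: o_1 = (0.0000, 0.0000, 1.0000)
after link 2: o_2 = (-2.8284, 2.8284, 6.0000)
after link 3: o_3 = (-2.8284, 2.8284, 6.0000)
after link 4: o_4 = (0.6124, 5.0445, 6.5000)
after link 5: o_5 = (1.8845, 4.9971, 5.8840)

1.884 4.997 5.884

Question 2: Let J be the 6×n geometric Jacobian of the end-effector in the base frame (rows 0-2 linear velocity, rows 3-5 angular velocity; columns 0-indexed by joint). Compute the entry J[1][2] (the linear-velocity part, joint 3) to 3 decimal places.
0.082

axis z_2 = (0.7071,0.7071,0.0000); lever o_n−o_2 = (4.7129,2.1687,-0.1160)
cross product → J_v[:, 2] = (-0.0820,0.0820,-1.7990)
J_ω[:, 2] = z_2
entry J[1][2] = 0.0820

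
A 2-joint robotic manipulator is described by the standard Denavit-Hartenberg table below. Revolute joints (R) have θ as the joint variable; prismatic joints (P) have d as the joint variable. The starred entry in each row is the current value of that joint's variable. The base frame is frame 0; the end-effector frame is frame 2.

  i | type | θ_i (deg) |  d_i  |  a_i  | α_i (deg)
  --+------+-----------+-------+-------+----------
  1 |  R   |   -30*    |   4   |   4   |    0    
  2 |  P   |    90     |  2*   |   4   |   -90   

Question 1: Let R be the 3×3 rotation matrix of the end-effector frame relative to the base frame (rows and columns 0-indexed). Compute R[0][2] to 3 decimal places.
End-effector z-axis (col 2 of R) = (-0.8660,0.5000,0.0000)
R[0][2] = -0.8660

-0.866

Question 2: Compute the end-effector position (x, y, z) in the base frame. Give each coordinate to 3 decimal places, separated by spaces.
after link 1: o_1 = (3.4641, -2.0000, 4.0000)
after link 2: o_2 = (5.4641, 1.4641, 6.0000)

5.464 1.464 6.000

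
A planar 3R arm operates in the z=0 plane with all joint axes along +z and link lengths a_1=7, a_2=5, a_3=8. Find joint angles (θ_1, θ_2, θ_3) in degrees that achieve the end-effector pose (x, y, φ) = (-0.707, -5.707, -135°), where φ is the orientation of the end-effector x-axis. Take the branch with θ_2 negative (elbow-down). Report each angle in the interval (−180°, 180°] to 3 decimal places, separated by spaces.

45.001 -134.999 -45.002

wrist centre = target − a_3·(cos φ, sin φ) = (4.9499, -0.0501)
cos θ_2 = (24.5036−7²−5²)/(2·7·5) = -0.7071; θ_2 = -134.9988° (elbow-down)
β = atan2(-0.0501,4.9499) = -0.5804°; ψ = atan2(-3.5356,3.4645) = -45.5817°
θ_1 = β − ψ = 45.0012°
θ_3 = φ − θ_1 − θ_2 = -45.0024° (wrapped to (-180°,180°])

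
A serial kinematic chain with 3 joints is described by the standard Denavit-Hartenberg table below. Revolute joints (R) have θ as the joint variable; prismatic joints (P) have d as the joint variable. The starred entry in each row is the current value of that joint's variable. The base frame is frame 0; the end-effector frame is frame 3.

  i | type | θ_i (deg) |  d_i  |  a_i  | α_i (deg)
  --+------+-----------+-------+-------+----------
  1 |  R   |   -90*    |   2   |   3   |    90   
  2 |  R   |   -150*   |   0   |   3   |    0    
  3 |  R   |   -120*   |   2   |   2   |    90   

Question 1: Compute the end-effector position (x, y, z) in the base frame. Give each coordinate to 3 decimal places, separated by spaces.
after link 1: o_1 = (0.0000, -3.0000, 2.0000)
after link 2: o_2 = (-0.0000, -0.4019, 0.5000)
after link 3: o_3 = (-2.0000, -0.4019, 2.5000)

-2.000 -0.402 2.500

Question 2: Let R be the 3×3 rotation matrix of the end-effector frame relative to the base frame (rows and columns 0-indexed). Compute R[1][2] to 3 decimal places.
End-effector z-axis (col 2 of R) = (0.0000,-1.0000,0.0000)
R[1][2] = -1.0000

-1.000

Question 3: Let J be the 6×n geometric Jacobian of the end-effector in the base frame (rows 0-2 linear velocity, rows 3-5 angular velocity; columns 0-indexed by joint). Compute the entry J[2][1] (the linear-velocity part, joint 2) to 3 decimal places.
-2.598

axis z_1 = (-1.0000,-0.0000,0.0000); lever o_n−o_1 = (-2.0000,2.5981,0.5000)
cross product → J_v[:, 1] = (-0.0000,0.5000,-2.5981)
J_ω[:, 1] = z_1
entry J[2][1] = -2.5981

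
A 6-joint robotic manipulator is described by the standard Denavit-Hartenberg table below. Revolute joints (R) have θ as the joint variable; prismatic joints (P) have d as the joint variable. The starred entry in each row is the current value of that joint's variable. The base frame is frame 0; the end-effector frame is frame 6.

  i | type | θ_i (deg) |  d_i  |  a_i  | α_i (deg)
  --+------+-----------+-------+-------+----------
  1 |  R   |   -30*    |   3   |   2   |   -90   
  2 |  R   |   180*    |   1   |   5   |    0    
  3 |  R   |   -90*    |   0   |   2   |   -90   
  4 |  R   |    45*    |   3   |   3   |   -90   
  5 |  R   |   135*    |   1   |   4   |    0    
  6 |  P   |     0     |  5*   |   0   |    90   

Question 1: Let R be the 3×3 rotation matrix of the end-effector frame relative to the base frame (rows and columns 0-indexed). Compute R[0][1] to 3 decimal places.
End-effector y-axis (col 1 of R) = (-0.3536,-0.6124,0.7071)
R[0][1] = -0.3536

-0.354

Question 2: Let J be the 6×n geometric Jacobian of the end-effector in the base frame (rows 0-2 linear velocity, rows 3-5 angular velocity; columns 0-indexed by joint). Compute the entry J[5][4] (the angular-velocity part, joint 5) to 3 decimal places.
0.707

axis z_4 = (-0.3536,-0.6124,0.7071); lever o_n−o_4 = (1.3282,-3.3564,6.2426)
cross product → J_v[:, 4] = (-1.4495,3.1463,2.0000)
J_ω[:, 4] = z_4
entry J[5][4] = 0.7071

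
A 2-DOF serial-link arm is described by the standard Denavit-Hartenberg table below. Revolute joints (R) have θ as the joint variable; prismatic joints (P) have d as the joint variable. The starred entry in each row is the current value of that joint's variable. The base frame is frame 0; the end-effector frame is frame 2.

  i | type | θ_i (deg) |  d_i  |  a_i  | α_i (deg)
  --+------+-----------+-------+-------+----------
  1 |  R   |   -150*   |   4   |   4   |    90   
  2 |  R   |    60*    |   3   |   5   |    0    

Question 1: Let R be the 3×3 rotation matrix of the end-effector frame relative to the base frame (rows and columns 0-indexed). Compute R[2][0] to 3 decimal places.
0.866

End-effector x-axis (col 0 of R) = (-0.4330,-0.2500,0.8660)
R[2][0] = 0.8660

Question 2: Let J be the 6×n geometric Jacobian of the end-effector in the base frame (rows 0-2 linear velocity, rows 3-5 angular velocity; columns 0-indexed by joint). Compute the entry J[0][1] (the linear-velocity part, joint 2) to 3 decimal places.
axis z_1 = (-0.5000,0.8660,0.0000); lever o_n−o_1 = (-3.6651,1.3481,4.3301)
cross product → J_v[:, 1] = (3.7500,2.1651,2.5000)
J_ω[:, 1] = z_1
entry J[0][1] = 3.7500

3.750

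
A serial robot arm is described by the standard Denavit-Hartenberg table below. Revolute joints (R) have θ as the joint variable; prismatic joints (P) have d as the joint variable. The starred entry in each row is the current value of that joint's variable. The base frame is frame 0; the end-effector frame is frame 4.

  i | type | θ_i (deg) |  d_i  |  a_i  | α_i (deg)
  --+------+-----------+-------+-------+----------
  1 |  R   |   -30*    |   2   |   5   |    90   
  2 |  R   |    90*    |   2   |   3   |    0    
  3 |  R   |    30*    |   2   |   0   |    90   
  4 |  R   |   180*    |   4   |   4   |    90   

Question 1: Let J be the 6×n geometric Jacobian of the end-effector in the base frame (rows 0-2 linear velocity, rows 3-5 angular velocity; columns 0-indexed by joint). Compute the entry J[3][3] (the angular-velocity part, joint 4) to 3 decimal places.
0.750

axis z_3 = (0.7500,-0.4330,0.5000); lever o_n−o_3 = (4.7321,-2.7321,-1.4641)
cross product → J_v[:, 3] = (2.0000,3.4641,-0.0000)
J_ω[:, 3] = z_3
entry J[3][3] = 0.7500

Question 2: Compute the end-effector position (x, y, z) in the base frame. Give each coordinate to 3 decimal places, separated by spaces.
after link 1: o_1 = (4.3301, -2.5000, 2.0000)
after link 2: o_2 = (3.3301, -4.2321, 5.0000)
after link 3: o_3 = (2.3301, -5.9641, 5.0000)
after link 4: o_4 = (7.0622, -8.6962, 3.5359)

7.062 -8.696 3.536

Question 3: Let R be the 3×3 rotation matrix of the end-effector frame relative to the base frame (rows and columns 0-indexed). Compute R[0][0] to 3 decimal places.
0.433

End-effector x-axis (col 0 of R) = (0.4330,-0.2500,-0.8660)
R[0][0] = 0.4330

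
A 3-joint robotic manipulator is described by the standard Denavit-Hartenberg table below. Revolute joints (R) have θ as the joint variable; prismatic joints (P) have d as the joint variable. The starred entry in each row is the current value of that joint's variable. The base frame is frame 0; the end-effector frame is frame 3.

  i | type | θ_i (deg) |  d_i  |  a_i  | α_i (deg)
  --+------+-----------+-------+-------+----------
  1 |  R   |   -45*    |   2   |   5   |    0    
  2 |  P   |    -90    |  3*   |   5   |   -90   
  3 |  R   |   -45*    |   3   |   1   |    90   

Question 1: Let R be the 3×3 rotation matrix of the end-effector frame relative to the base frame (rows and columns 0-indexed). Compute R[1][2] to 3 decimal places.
0.500

End-effector z-axis (col 2 of R) = (0.5000,0.5000,0.7071)
R[1][2] = 0.5000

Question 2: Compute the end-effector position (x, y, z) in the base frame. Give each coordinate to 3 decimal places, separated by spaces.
1.621 -9.692 5.707

after link 1: o_1 = (3.5355, -3.5355, 2.0000)
after link 2: o_2 = (0.0000, -7.0711, 5.0000)
after link 3: o_3 = (1.6213, -9.6924, 5.7071)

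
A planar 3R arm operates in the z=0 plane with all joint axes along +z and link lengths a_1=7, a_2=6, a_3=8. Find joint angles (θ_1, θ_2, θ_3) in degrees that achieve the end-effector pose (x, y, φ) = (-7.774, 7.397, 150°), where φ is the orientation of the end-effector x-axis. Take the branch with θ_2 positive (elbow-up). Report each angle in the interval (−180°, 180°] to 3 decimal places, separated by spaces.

44.999 149.998 -44.998

wrist centre = target − a_3·(cos φ, sin φ) = (-0.8458, 3.3970)
cos θ_2 = (12.2550−7²−6²)/(2·7·6) = -0.8660; θ_2 = 149.9985° (elbow-up)
β = atan2(3.3970,-0.8458) = 103.9814°; ψ = atan2(3.0001,1.8039) = 58.9823°
θ_1 = β − ψ = 44.9991°
θ_3 = φ − θ_1 − θ_2 = -44.9976° (wrapped to (-180°,180°])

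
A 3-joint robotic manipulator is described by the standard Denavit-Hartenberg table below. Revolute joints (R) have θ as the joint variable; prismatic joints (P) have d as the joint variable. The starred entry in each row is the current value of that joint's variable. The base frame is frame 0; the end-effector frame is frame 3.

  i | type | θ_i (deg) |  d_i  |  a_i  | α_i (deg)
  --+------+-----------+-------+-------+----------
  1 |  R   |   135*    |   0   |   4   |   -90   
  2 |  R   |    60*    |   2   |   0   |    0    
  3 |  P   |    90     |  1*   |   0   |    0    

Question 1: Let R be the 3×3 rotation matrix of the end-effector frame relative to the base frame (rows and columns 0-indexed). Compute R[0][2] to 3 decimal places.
-0.707

End-effector z-axis (col 2 of R) = (-0.7071,-0.7071,0.0000)
R[0][2] = -0.7071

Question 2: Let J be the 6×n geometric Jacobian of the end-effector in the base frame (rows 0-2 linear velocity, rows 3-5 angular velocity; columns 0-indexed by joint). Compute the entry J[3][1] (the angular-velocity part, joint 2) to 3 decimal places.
axis z_1 = (-0.7071,-0.7071,0.0000); lever o_n−o_1 = (-2.1213,-2.1213,0.0000)
cross product → J_v[:, 1] = (0.0000,0.0000,0.0000)
J_ω[:, 1] = z_1
entry J[3][1] = -0.7071

-0.707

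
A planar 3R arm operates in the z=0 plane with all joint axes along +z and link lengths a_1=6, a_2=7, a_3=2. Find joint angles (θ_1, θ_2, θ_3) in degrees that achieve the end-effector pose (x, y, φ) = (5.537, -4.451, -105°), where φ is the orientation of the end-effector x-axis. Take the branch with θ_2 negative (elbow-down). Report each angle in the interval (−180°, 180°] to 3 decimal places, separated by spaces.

wrist centre = target − a_3·(cos φ, sin φ) = (6.0546, -2.5191)
cos θ_2 = (43.0048−6²−7²)/(2·6·7) = -0.4999; θ_2 = -119.9963° (elbow-down)
β = atan2(-2.5191,6.0546) = -22.5907°; ψ = atan2(-6.0624,2.5004) = -67.5867°
θ_1 = β − ψ = 44.9960°
θ_3 = φ − θ_1 − θ_2 = -29.9997° (wrapped to (-180°,180°])

44.996 -119.996 -30.000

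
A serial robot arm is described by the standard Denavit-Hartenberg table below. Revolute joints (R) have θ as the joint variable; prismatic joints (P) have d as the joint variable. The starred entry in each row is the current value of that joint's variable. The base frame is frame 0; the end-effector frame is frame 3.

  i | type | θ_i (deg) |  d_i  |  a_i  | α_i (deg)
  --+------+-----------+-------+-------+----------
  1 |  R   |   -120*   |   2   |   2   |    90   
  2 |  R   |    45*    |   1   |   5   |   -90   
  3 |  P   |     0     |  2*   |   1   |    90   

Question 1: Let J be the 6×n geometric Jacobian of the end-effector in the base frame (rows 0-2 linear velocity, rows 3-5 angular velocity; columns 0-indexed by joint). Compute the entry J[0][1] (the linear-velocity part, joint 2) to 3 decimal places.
2.828

axis z_1 = (-0.8660,0.5000,0.0000); lever o_n−o_1 = (-2.2802,-1.9495,5.6569)
cross product → J_v[:, 1] = (2.8284,4.8990,2.8284)
J_ω[:, 1] = z_1
entry J[0][1] = 2.8284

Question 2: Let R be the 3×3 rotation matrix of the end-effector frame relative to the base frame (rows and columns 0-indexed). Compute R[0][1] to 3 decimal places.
0.354

End-effector y-axis (col 1 of R) = (0.3536,0.6124,0.7071)
R[0][1] = 0.3536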